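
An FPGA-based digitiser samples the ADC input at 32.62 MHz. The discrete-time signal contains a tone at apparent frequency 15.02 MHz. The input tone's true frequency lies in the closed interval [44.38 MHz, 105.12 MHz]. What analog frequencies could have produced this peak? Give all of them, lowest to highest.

47.64 MHz, 50.22 MHz, 80.26 MHz, 82.84 MHz

Frequencies that alias to 15.02 MHz are k·fs ± 15.02 MHz for integer k ≥ 0.
k=0: 15.02 MHz.
k=1: 17.6 MHz, 47.64 MHz.
k=2: 50.22 MHz, 80.26 MHz.
k=3: 82.84 MHz, 112.88 MHz.
k=4: 115.46 MHz, 145.5 MHz.
Within [44.38 MHz, 105.12 MHz]: 47.64 MHz, 50.22 MHz, 80.26 MHz, 82.84 MHz.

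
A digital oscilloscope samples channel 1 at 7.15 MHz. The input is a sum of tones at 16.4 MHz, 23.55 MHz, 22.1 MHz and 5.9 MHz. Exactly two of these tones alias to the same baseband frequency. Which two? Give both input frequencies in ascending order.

16.4 MHz, 23.55 MHz

fs/2 = 3.575 MHz.
16.4 MHz mod fs = 2.1 MHz.
2.1 MHz ≤ fs/2 = 3.575 MHz, appears at 2.1 MHz.
23.55 MHz mod fs = 2.1 MHz.
2.1 MHz ≤ fs/2 = 3.575 MHz, appears at 2.1 MHz.
22.1 MHz mod fs = 0.65 MHz.
0.65 MHz ≤ fs/2 = 3.575 MHz, appears at 0.65 MHz.
5.9 MHz > fs/2 = 3.575 MHz, folds to fs − 5.9 MHz = 1.25 MHz.
16.4 MHz and 23.55 MHz both map to 2.1 MHz.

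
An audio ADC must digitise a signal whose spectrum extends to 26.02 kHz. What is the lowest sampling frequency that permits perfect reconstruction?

52.04 kHz

Nyquist rate = 2 × 26.02 kHz = 52.04 kHz.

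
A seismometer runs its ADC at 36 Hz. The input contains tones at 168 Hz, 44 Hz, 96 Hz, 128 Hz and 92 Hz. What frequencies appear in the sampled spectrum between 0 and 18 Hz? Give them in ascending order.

fs/2 = 18 Hz.
168 Hz mod fs = 24 Hz.
24 Hz > fs/2 = 18 Hz, folds to fs − 24 Hz = 12 Hz.
44 Hz mod fs = 8 Hz.
8 Hz ≤ fs/2 = 18 Hz, appears at 8 Hz.
96 Hz mod fs = 24 Hz.
24 Hz > fs/2 = 18 Hz, folds to fs − 24 Hz = 12 Hz.
128 Hz mod fs = 20 Hz.
20 Hz > fs/2 = 18 Hz, folds to fs − 20 Hz = 16 Hz.
92 Hz mod fs = 20 Hz.
20 Hz > fs/2 = 18 Hz, folds to fs − 20 Hz = 16 Hz.
Distinct values: {8 Hz, 12 Hz, 16 Hz}.

8 Hz, 12 Hz, 16 Hz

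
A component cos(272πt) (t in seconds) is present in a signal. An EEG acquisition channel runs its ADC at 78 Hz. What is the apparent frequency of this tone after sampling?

ω = 272π rad/s → f = ω/(2π) = 136 Hz.
136 Hz mod fs = 58 Hz.
58 Hz > fs/2 = 39 Hz, folds to fs − 58 Hz = 20 Hz.

20 Hz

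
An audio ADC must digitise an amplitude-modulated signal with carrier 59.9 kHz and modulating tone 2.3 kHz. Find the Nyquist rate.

124.4 kHz

AM sidebands sit at fc ± fm = 57.6 kHz and 62.2 kHz.
Highest-frequency component: 62.2 kHz.
Nyquist rate = 2 × 62.2 kHz = 124.4 kHz.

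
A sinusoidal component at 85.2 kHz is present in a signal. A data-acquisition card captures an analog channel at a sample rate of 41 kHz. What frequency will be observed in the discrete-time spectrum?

85.2 kHz mod fs = 3.2 kHz.
3.2 kHz ≤ fs/2 = 20.5 kHz, appears at 3.2 kHz.

3.2 kHz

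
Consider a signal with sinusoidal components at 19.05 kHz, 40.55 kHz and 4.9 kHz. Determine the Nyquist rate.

Highest-frequency component: 40.55 kHz.
Nyquist rate = 2 × 40.55 kHz = 81.1 kHz.

81.1 kHz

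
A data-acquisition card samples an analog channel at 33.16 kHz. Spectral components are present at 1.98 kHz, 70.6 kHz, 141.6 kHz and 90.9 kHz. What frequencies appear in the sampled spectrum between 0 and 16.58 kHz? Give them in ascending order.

fs/2 = 16.58 kHz.
1.98 kHz ≤ fs/2 = 16.58 kHz, passes unchanged.
70.6 kHz mod fs = 4.28 kHz.
4.28 kHz ≤ fs/2 = 16.58 kHz, appears at 4.28 kHz.
141.6 kHz mod fs = 8.96 kHz.
8.96 kHz ≤ fs/2 = 16.58 kHz, appears at 8.96 kHz.
90.9 kHz mod fs = 24.58 kHz.
24.58 kHz > fs/2 = 16.58 kHz, folds to fs − 24.58 kHz = 8.58 kHz.
Distinct values: {1.98 kHz, 4.28 kHz, 8.58 kHz, 8.96 kHz}.

1.98 kHz, 4.28 kHz, 8.58 kHz, 8.96 kHz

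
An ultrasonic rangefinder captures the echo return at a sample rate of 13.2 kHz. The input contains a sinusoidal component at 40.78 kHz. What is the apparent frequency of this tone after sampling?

1.18 kHz

40.78 kHz mod fs = 1.18 kHz.
1.18 kHz ≤ fs/2 = 6.6 kHz, appears at 1.18 kHz.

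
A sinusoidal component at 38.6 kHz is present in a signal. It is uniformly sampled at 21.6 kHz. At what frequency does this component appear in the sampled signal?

4.6 kHz

38.6 kHz mod fs = 17 kHz.
17 kHz > fs/2 = 10.8 kHz, folds to fs − 17 kHz = 4.6 kHz.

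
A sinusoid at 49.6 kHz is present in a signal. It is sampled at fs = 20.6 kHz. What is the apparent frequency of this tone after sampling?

8.4 kHz

49.6 kHz mod fs = 8.4 kHz.
8.4 kHz ≤ fs/2 = 10.3 kHz, appears at 8.4 kHz.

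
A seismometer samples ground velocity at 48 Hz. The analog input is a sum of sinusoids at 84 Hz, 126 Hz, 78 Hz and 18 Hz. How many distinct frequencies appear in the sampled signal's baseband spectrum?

2

fs/2 = 24 Hz.
84 Hz mod fs = 36 Hz.
36 Hz > fs/2 = 24 Hz, folds to fs − 36 Hz = 12 Hz.
126 Hz mod fs = 30 Hz.
30 Hz > fs/2 = 24 Hz, folds to fs − 30 Hz = 18 Hz.
78 Hz mod fs = 30 Hz.
30 Hz > fs/2 = 24 Hz, folds to fs − 30 Hz = 18 Hz.
18 Hz ≤ fs/2 = 24 Hz, passes unchanged.
Distinct values: {12 Hz, 18 Hz} → 2.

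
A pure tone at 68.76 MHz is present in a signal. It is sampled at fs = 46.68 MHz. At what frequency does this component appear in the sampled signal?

68.76 MHz mod fs = 22.08 MHz.
22.08 MHz ≤ fs/2 = 23.34 MHz, appears at 22.08 MHz.

22.08 MHz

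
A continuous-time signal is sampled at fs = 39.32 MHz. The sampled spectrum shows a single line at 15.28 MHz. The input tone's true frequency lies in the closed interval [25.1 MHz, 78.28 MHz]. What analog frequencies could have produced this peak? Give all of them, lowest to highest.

54.6 MHz, 63.36 MHz

Frequencies that alias to 15.28 MHz are k·fs ± 15.28 MHz for integer k ≥ 0.
k=0: 15.28 MHz.
k=1: 24.04 MHz, 54.6 MHz.
k=2: 63.36 MHz, 93.92 MHz.
k=3: 102.68 MHz, 133.24 MHz.
Within [25.1 MHz, 78.28 MHz]: 54.6 MHz, 63.36 MHz.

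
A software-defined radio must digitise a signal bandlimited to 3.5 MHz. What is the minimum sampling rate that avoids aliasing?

7 MHz

Nyquist rate = 2 × 3.5 MHz = 7 MHz.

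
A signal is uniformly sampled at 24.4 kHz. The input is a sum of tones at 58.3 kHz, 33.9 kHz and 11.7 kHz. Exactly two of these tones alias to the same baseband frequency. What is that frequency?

fs/2 = 12.2 kHz.
58.3 kHz mod fs = 9.5 kHz.
9.5 kHz ≤ fs/2 = 12.2 kHz, appears at 9.5 kHz.
33.9 kHz mod fs = 9.5 kHz.
9.5 kHz ≤ fs/2 = 12.2 kHz, appears at 9.5 kHz.
11.7 kHz ≤ fs/2 = 12.2 kHz, passes unchanged.
33.9 kHz and 58.3 kHz both map to 9.5 kHz.

9.5 kHz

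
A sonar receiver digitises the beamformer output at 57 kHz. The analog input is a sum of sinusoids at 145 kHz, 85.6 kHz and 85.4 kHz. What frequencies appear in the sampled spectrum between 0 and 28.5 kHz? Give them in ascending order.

fs/2 = 28.5 kHz.
145 kHz mod fs = 31 kHz.
31 kHz > fs/2 = 28.5 kHz, folds to fs − 31 kHz = 26 kHz.
85.6 kHz mod fs = 28.6 kHz.
28.6 kHz > fs/2 = 28.5 kHz, folds to fs − 28.6 kHz = 28.4 kHz.
85.4 kHz mod fs = 28.4 kHz.
28.4 kHz ≤ fs/2 = 28.5 kHz, appears at 28.4 kHz.
Distinct values: {26 kHz, 28.4 kHz}.

26 kHz, 28.4 kHz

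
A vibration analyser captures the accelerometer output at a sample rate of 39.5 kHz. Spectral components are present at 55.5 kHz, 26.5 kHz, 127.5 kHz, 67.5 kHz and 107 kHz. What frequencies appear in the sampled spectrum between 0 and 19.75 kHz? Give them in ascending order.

9 kHz, 11.5 kHz, 13 kHz, 16 kHz

fs/2 = 19.75 kHz.
55.5 kHz mod fs = 16 kHz.
16 kHz ≤ fs/2 = 19.75 kHz, appears at 16 kHz.
26.5 kHz > fs/2 = 19.75 kHz, folds to fs − 26.5 kHz = 13 kHz.
127.5 kHz mod fs = 9 kHz.
9 kHz ≤ fs/2 = 19.75 kHz, appears at 9 kHz.
67.5 kHz mod fs = 28 kHz.
28 kHz > fs/2 = 19.75 kHz, folds to fs − 28 kHz = 11.5 kHz.
107 kHz mod fs = 28 kHz.
28 kHz > fs/2 = 19.75 kHz, folds to fs − 28 kHz = 11.5 kHz.
Distinct values: {9 kHz, 11.5 kHz, 13 kHz, 16 kHz}.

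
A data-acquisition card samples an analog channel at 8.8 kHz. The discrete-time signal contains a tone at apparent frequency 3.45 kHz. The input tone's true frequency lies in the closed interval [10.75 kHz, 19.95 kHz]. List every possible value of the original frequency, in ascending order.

12.25 kHz, 14.15 kHz

Frequencies that alias to 3.45 kHz are k·fs ± 3.45 kHz for integer k ≥ 0.
k=0: 3.45 kHz.
k=1: 5.35 kHz, 12.25 kHz.
k=2: 14.15 kHz, 21.05 kHz.
k=3: 22.95 kHz, 29.85 kHz.
Within [10.75 kHz, 19.95 kHz]: 12.25 kHz, 14.15 kHz.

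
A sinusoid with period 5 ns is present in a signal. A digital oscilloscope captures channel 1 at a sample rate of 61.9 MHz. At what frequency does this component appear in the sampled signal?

T = 5 ns → f = 1/T = 200 MHz.
200 MHz mod fs = 14.3 MHz.
14.3 MHz ≤ fs/2 = 30.95 MHz, appears at 14.3 MHz.

14.3 MHz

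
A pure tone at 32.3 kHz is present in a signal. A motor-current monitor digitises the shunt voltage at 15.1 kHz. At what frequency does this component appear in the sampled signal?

32.3 kHz mod fs = 2.1 kHz.
2.1 kHz ≤ fs/2 = 7.55 kHz, appears at 2.1 kHz.

2.1 kHz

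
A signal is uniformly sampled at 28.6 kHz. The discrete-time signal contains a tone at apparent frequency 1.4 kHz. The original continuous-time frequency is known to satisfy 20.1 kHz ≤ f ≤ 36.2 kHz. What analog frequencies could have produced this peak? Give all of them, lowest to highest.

27.2 kHz, 30 kHz

Frequencies that alias to 1.4 kHz are k·fs ± 1.4 kHz for integer k ≥ 0.
k=0: 1.4 kHz.
k=1: 27.2 kHz, 30 kHz.
k=2: 55.8 kHz, 58.6 kHz.
Within [20.1 kHz, 36.2 kHz]: 27.2 kHz, 30 kHz.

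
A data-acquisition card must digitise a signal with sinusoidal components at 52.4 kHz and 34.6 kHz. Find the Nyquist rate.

104.8 kHz

Highest-frequency component: 52.4 kHz.
Nyquist rate = 2 × 52.4 kHz = 104.8 kHz.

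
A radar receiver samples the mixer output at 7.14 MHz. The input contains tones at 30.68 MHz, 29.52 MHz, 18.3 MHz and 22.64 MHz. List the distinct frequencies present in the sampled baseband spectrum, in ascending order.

fs/2 = 3.57 MHz.
30.68 MHz mod fs = 2.12 MHz.
2.12 MHz ≤ fs/2 = 3.57 MHz, appears at 2.12 MHz.
29.52 MHz mod fs = 0.96 MHz.
0.96 MHz ≤ fs/2 = 3.57 MHz, appears at 0.96 MHz.
18.3 MHz mod fs = 4.02 MHz.
4.02 MHz > fs/2 = 3.57 MHz, folds to fs − 4.02 MHz = 3.12 MHz.
22.64 MHz mod fs = 1.22 MHz.
1.22 MHz ≤ fs/2 = 3.57 MHz, appears at 1.22 MHz.
Distinct values: {0.96 MHz, 1.22 MHz, 2.12 MHz, 3.12 MHz}.

0.96 MHz, 1.22 MHz, 2.12 MHz, 3.12 MHz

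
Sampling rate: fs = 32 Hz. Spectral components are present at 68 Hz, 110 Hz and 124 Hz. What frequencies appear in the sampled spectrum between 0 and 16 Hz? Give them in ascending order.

fs/2 = 16 Hz.
68 Hz mod fs = 4 Hz.
4 Hz ≤ fs/2 = 16 Hz, appears at 4 Hz.
110 Hz mod fs = 14 Hz.
14 Hz ≤ fs/2 = 16 Hz, appears at 14 Hz.
124 Hz mod fs = 28 Hz.
28 Hz > fs/2 = 16 Hz, folds to fs − 28 Hz = 4 Hz.
Distinct values: {4 Hz, 14 Hz}.

4 Hz, 14 Hz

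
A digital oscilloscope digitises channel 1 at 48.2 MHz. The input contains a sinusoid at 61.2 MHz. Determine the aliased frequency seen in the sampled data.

61.2 MHz mod fs = 13 MHz.
13 MHz ≤ fs/2 = 24.1 MHz, appears at 13 MHz.

13 MHz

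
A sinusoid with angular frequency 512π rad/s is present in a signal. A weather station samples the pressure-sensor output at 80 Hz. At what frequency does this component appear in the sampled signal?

ω = 512π rad/s → f = ω/(2π) = 256 Hz.
256 Hz mod fs = 16 Hz.
16 Hz ≤ fs/2 = 40 Hz, appears at 16 Hz.

16 Hz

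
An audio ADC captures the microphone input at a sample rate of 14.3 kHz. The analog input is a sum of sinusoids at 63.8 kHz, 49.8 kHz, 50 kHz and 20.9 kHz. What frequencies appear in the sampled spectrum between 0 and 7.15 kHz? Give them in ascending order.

fs/2 = 7.15 kHz.
63.8 kHz mod fs = 6.6 kHz.
6.6 kHz ≤ fs/2 = 7.15 kHz, appears at 6.6 kHz.
49.8 kHz mod fs = 6.9 kHz.
6.9 kHz ≤ fs/2 = 7.15 kHz, appears at 6.9 kHz.
50 kHz mod fs = 7.1 kHz.
7.1 kHz ≤ fs/2 = 7.15 kHz, appears at 7.1 kHz.
20.9 kHz mod fs = 6.6 kHz.
6.6 kHz ≤ fs/2 = 7.15 kHz, appears at 6.6 kHz.
Distinct values: {6.6 kHz, 6.9 kHz, 7.1 kHz}.

6.6 kHz, 6.9 kHz, 7.1 kHz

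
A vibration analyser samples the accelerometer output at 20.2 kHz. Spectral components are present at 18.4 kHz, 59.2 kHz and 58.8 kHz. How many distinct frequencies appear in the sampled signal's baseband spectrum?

fs/2 = 10.1 kHz.
18.4 kHz > fs/2 = 10.1 kHz, folds to fs − 18.4 kHz = 1.8 kHz.
59.2 kHz mod fs = 18.8 kHz.
18.8 kHz > fs/2 = 10.1 kHz, folds to fs − 18.8 kHz = 1.4 kHz.
58.8 kHz mod fs = 18.4 kHz.
18.4 kHz > fs/2 = 10.1 kHz, folds to fs − 18.4 kHz = 1.8 kHz.
Distinct values: {1.4 kHz, 1.8 kHz} → 2.

2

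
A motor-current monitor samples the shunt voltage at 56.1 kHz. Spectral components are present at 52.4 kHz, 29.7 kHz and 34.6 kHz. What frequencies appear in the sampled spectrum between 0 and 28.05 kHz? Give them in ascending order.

fs/2 = 28.05 kHz.
52.4 kHz > fs/2 = 28.05 kHz, folds to fs − 52.4 kHz = 3.7 kHz.
29.7 kHz > fs/2 = 28.05 kHz, folds to fs − 29.7 kHz = 26.4 kHz.
34.6 kHz > fs/2 = 28.05 kHz, folds to fs − 34.6 kHz = 21.5 kHz.
Distinct values: {3.7 kHz, 21.5 kHz, 26.4 kHz}.

3.7 kHz, 21.5 kHz, 26.4 kHz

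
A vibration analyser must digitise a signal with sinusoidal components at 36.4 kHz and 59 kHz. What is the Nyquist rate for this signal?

118 kHz

Highest-frequency component: 59 kHz.
Nyquist rate = 2 × 59 kHz = 118 kHz.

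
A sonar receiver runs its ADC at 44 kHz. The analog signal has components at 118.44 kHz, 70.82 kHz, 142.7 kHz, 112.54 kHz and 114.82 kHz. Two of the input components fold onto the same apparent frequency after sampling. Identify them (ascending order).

fs/2 = 22 kHz.
118.44 kHz mod fs = 30.44 kHz.
30.44 kHz > fs/2 = 22 kHz, folds to fs − 30.44 kHz = 13.56 kHz.
70.82 kHz mod fs = 26.82 kHz.
26.82 kHz > fs/2 = 22 kHz, folds to fs − 26.82 kHz = 17.18 kHz.
142.7 kHz mod fs = 10.7 kHz.
10.7 kHz ≤ fs/2 = 22 kHz, appears at 10.7 kHz.
112.54 kHz mod fs = 24.54 kHz.
24.54 kHz > fs/2 = 22 kHz, folds to fs − 24.54 kHz = 19.46 kHz.
114.82 kHz mod fs = 26.82 kHz.
26.82 kHz > fs/2 = 22 kHz, folds to fs − 26.82 kHz = 17.18 kHz.
70.82 kHz and 114.82 kHz both map to 17.18 kHz.

70.82 kHz, 114.82 kHz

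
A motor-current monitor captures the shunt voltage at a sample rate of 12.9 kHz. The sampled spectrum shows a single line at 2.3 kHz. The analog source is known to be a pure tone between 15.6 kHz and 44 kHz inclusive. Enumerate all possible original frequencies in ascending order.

Frequencies that alias to 2.3 kHz are k·fs ± 2.3 kHz for integer k ≥ 0.
k=0: 2.3 kHz.
k=1: 10.6 kHz, 15.2 kHz.
k=2: 23.5 kHz, 28.1 kHz.
k=3: 36.4 kHz, 41 kHz.
k=4: 49.3 kHz, 53.9 kHz.
Within [15.6 kHz, 44 kHz]: 23.5 kHz, 28.1 kHz, 36.4 kHz, 41 kHz.

23.5 kHz, 28.1 kHz, 36.4 kHz, 41 kHz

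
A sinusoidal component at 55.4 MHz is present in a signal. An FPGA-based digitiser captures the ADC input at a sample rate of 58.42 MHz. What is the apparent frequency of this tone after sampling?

55.4 MHz > fs/2 = 29.21 MHz, folds to fs − 55.4 MHz = 3.02 MHz.

3.02 MHz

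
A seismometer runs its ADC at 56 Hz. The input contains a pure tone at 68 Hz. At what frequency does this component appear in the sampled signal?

12 Hz

68 Hz mod fs = 12 Hz.
12 Hz ≤ fs/2 = 28 Hz, appears at 12 Hz.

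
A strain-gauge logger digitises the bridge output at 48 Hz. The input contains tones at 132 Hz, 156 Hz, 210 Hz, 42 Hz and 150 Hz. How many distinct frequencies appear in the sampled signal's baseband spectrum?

fs/2 = 24 Hz.
132 Hz mod fs = 36 Hz.
36 Hz > fs/2 = 24 Hz, folds to fs − 36 Hz = 12 Hz.
156 Hz mod fs = 12 Hz.
12 Hz ≤ fs/2 = 24 Hz, appears at 12 Hz.
210 Hz mod fs = 18 Hz.
18 Hz ≤ fs/2 = 24 Hz, appears at 18 Hz.
42 Hz > fs/2 = 24 Hz, folds to fs − 42 Hz = 6 Hz.
150 Hz mod fs = 6 Hz.
6 Hz ≤ fs/2 = 24 Hz, appears at 6 Hz.
Distinct values: {6 Hz, 12 Hz, 18 Hz} → 3.

3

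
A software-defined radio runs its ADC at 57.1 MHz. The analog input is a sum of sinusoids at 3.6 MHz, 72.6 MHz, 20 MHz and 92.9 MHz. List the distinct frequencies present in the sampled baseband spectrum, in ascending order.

3.6 MHz, 15.5 MHz, 20 MHz, 21.3 MHz

fs/2 = 28.55 MHz.
3.6 MHz ≤ fs/2 = 28.55 MHz, passes unchanged.
72.6 MHz mod fs = 15.5 MHz.
15.5 MHz ≤ fs/2 = 28.55 MHz, appears at 15.5 MHz.
20 MHz ≤ fs/2 = 28.55 MHz, passes unchanged.
92.9 MHz mod fs = 35.8 MHz.
35.8 MHz > fs/2 = 28.55 MHz, folds to fs − 35.8 MHz = 21.3 MHz.
Distinct values: {3.6 MHz, 15.5 MHz, 20 MHz, 21.3 MHz}.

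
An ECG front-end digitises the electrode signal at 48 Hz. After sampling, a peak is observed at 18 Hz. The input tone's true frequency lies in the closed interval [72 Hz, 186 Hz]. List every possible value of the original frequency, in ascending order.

Frequencies that alias to 18 Hz are k·fs ± 18 Hz for integer k ≥ 0.
k=0: 18 Hz.
k=1: 30 Hz, 66 Hz.
k=2: 78 Hz, 114 Hz.
k=3: 126 Hz, 162 Hz.
k=4: 174 Hz, 210 Hz.
k=5: 222 Hz, 258 Hz.
Within [72 Hz, 186 Hz]: 78 Hz, 114 Hz, 126 Hz, 162 Hz, 174 Hz.

78 Hz, 114 Hz, 126 Hz, 162 Hz, 174 Hz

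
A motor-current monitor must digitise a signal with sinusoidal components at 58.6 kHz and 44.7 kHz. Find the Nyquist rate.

Highest-frequency component: 58.6 kHz.
Nyquist rate = 2 × 58.6 kHz = 117.2 kHz.

117.2 kHz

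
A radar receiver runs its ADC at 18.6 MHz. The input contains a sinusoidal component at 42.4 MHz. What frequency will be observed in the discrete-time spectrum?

5.2 MHz

42.4 MHz mod fs = 5.2 MHz.
5.2 MHz ≤ fs/2 = 9.3 MHz, appears at 5.2 MHz.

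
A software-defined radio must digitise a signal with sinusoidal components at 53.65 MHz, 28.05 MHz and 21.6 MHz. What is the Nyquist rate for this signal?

Highest-frequency component: 53.65 MHz.
Nyquist rate = 2 × 53.65 MHz = 107.3 MHz.

107.3 MHz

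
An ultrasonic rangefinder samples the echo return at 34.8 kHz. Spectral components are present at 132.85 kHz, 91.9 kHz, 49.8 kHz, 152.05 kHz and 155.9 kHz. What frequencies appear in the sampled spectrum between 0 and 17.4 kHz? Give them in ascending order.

6.35 kHz, 12.5 kHz, 12.85 kHz, 15 kHz, 16.7 kHz

fs/2 = 17.4 kHz.
132.85 kHz mod fs = 28.45 kHz.
28.45 kHz > fs/2 = 17.4 kHz, folds to fs − 28.45 kHz = 6.35 kHz.
91.9 kHz mod fs = 22.3 kHz.
22.3 kHz > fs/2 = 17.4 kHz, folds to fs − 22.3 kHz = 12.5 kHz.
49.8 kHz mod fs = 15 kHz.
15 kHz ≤ fs/2 = 17.4 kHz, appears at 15 kHz.
152.05 kHz mod fs = 12.85 kHz.
12.85 kHz ≤ fs/2 = 17.4 kHz, appears at 12.85 kHz.
155.9 kHz mod fs = 16.7 kHz.
16.7 kHz ≤ fs/2 = 17.4 kHz, appears at 16.7 kHz.
Distinct values: {6.35 kHz, 12.5 kHz, 12.85 kHz, 15 kHz, 16.7 kHz}.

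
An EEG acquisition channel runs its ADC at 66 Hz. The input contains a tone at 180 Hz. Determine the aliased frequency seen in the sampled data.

180 Hz mod fs = 48 Hz.
48 Hz > fs/2 = 33 Hz, folds to fs − 48 Hz = 18 Hz.

18 Hz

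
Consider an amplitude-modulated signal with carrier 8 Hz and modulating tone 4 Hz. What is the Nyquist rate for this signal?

AM sidebands sit at fc ± fm = 4 Hz and 12 Hz.
Highest-frequency component: 12 Hz.
Nyquist rate = 2 × 12 Hz = 24 Hz.

24 Hz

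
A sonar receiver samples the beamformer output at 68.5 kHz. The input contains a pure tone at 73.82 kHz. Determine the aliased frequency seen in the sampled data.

5.32 kHz

73.82 kHz mod fs = 5.32 kHz.
5.32 kHz ≤ fs/2 = 34.25 kHz, appears at 5.32 kHz.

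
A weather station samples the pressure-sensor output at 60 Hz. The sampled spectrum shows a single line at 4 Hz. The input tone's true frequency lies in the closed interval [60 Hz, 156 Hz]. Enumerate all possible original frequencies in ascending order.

Frequencies that alias to 4 Hz are k·fs ± 4 Hz for integer k ≥ 0.
k=0: 4 Hz.
k=1: 56 Hz, 64 Hz.
k=2: 116 Hz, 124 Hz.
k=3: 176 Hz, 184 Hz.
Within [60 Hz, 156 Hz]: 64 Hz, 116 Hz, 124 Hz.

64 Hz, 116 Hz, 124 Hz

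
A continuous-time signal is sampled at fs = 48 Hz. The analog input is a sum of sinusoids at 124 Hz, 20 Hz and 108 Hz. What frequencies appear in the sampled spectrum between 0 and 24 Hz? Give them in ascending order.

fs/2 = 24 Hz.
124 Hz mod fs = 28 Hz.
28 Hz > fs/2 = 24 Hz, folds to fs − 28 Hz = 20 Hz.
20 Hz ≤ fs/2 = 24 Hz, passes unchanged.
108 Hz mod fs = 12 Hz.
12 Hz ≤ fs/2 = 24 Hz, appears at 12 Hz.
Distinct values: {12 Hz, 20 Hz}.

12 Hz, 20 Hz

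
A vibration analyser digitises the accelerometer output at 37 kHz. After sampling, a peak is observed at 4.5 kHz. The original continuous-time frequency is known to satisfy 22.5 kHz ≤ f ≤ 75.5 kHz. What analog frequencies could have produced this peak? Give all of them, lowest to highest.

Frequencies that alias to 4.5 kHz are k·fs ± 4.5 kHz for integer k ≥ 0.
k=0: 4.5 kHz.
k=1: 32.5 kHz, 41.5 kHz.
k=2: 69.5 kHz, 78.5 kHz.
k=3: 106.5 kHz, 115.5 kHz.
Within [22.5 kHz, 75.5 kHz]: 32.5 kHz, 41.5 kHz, 69.5 kHz.

32.5 kHz, 41.5 kHz, 69.5 kHz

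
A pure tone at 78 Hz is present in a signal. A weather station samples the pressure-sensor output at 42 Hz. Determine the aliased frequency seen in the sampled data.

6 Hz

78 Hz mod fs = 36 Hz.
36 Hz > fs/2 = 21 Hz, folds to fs − 36 Hz = 6 Hz.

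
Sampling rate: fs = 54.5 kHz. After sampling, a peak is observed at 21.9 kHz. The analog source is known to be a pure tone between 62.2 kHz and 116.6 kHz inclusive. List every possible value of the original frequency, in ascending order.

Frequencies that alias to 21.9 kHz are k·fs ± 21.9 kHz for integer k ≥ 0.
k=0: 21.9 kHz.
k=1: 32.6 kHz, 76.4 kHz.
k=2: 87.1 kHz, 130.9 kHz.
k=3: 141.6 kHz, 185.4 kHz.
Within [62.2 kHz, 116.6 kHz]: 76.4 kHz, 87.1 kHz.

76.4 kHz, 87.1 kHz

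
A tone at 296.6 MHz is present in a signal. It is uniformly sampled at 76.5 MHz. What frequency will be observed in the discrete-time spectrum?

9.4 MHz

296.6 MHz mod fs = 67.1 MHz.
67.1 MHz > fs/2 = 38.25 MHz, folds to fs − 67.1 MHz = 9.4 MHz.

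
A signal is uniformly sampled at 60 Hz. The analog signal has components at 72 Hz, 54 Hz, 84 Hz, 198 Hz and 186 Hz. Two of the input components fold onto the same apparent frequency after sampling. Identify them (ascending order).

54 Hz, 186 Hz

fs/2 = 30 Hz.
72 Hz mod fs = 12 Hz.
12 Hz ≤ fs/2 = 30 Hz, appears at 12 Hz.
54 Hz > fs/2 = 30 Hz, folds to fs − 54 Hz = 6 Hz.
84 Hz mod fs = 24 Hz.
24 Hz ≤ fs/2 = 30 Hz, appears at 24 Hz.
198 Hz mod fs = 18 Hz.
18 Hz ≤ fs/2 = 30 Hz, appears at 18 Hz.
186 Hz mod fs = 6 Hz.
6 Hz ≤ fs/2 = 30 Hz, appears at 6 Hz.
54 Hz and 186 Hz both map to 6 Hz.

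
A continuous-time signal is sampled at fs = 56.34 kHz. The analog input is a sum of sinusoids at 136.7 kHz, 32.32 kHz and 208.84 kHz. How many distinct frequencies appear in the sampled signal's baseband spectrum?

2

fs/2 = 28.17 kHz.
136.7 kHz mod fs = 24.02 kHz.
24.02 kHz ≤ fs/2 = 28.17 kHz, appears at 24.02 kHz.
32.32 kHz > fs/2 = 28.17 kHz, folds to fs − 32.32 kHz = 24.02 kHz.
208.84 kHz mod fs = 39.82 kHz.
39.82 kHz > fs/2 = 28.17 kHz, folds to fs − 39.82 kHz = 16.52 kHz.
Distinct values: {16.52 kHz, 24.02 kHz} → 2.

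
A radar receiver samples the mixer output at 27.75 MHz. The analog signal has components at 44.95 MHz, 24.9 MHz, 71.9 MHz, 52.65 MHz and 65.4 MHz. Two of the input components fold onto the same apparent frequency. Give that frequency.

2.85 MHz

fs/2 = 13.875 MHz.
44.95 MHz mod fs = 17.2 MHz.
17.2 MHz > fs/2 = 13.875 MHz, folds to fs − 17.2 MHz = 10.55 MHz.
24.9 MHz > fs/2 = 13.875 MHz, folds to fs − 24.9 MHz = 2.85 MHz.
71.9 MHz mod fs = 16.4 MHz.
16.4 MHz > fs/2 = 13.875 MHz, folds to fs − 16.4 MHz = 11.35 MHz.
52.65 MHz mod fs = 24.9 MHz.
24.9 MHz > fs/2 = 13.875 MHz, folds to fs − 24.9 MHz = 2.85 MHz.
65.4 MHz mod fs = 9.9 MHz.
9.9 MHz ≤ fs/2 = 13.875 MHz, appears at 9.9 MHz.
24.9 MHz and 52.65 MHz both map to 2.85 MHz.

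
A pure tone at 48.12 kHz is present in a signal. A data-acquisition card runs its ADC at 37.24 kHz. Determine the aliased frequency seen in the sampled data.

10.88 kHz

48.12 kHz mod fs = 10.88 kHz.
10.88 kHz ≤ fs/2 = 18.62 kHz, appears at 10.88 kHz.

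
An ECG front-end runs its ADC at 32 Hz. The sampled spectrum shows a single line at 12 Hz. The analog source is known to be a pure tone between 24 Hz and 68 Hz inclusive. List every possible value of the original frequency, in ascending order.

44 Hz, 52 Hz

Frequencies that alias to 12 Hz are k·fs ± 12 Hz for integer k ≥ 0.
k=0: 12 Hz.
k=1: 20 Hz, 44 Hz.
k=2: 52 Hz, 76 Hz.
k=3: 84 Hz, 108 Hz.
Within [24 Hz, 68 Hz]: 44 Hz, 52 Hz.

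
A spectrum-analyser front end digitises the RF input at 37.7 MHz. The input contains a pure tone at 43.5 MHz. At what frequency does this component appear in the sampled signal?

43.5 MHz mod fs = 5.8 MHz.
5.8 MHz ≤ fs/2 = 18.85 MHz, appears at 5.8 MHz.

5.8 MHz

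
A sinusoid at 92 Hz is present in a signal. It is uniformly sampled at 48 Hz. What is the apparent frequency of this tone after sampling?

92 Hz mod fs = 44 Hz.
44 Hz > fs/2 = 24 Hz, folds to fs − 44 Hz = 4 Hz.

4 Hz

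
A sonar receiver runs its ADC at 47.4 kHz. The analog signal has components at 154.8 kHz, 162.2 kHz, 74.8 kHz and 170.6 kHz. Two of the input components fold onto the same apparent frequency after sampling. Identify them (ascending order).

74.8 kHz, 162.2 kHz

fs/2 = 23.7 kHz.
154.8 kHz mod fs = 12.6 kHz.
12.6 kHz ≤ fs/2 = 23.7 kHz, appears at 12.6 kHz.
162.2 kHz mod fs = 20 kHz.
20 kHz ≤ fs/2 = 23.7 kHz, appears at 20 kHz.
74.8 kHz mod fs = 27.4 kHz.
27.4 kHz > fs/2 = 23.7 kHz, folds to fs − 27.4 kHz = 20 kHz.
170.6 kHz mod fs = 28.4 kHz.
28.4 kHz > fs/2 = 23.7 kHz, folds to fs − 28.4 kHz = 19 kHz.
74.8 kHz and 162.2 kHz both map to 20 kHz.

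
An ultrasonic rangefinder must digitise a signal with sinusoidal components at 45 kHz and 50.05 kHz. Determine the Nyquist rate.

Highest-frequency component: 50.05 kHz.
Nyquist rate = 2 × 50.05 kHz = 100.1 kHz.

100.1 kHz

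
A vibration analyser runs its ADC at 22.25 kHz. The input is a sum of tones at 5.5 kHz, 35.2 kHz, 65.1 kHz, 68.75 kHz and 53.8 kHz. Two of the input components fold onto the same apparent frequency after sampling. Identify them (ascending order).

fs/2 = 11.125 kHz.
5.5 kHz ≤ fs/2 = 11.125 kHz, passes unchanged.
35.2 kHz mod fs = 12.95 kHz.
12.95 kHz > fs/2 = 11.125 kHz, folds to fs − 12.95 kHz = 9.3 kHz.
65.1 kHz mod fs = 20.6 kHz.
20.6 kHz > fs/2 = 11.125 kHz, folds to fs − 20.6 kHz = 1.65 kHz.
68.75 kHz mod fs = 2 kHz.
2 kHz ≤ fs/2 = 11.125 kHz, appears at 2 kHz.
53.8 kHz mod fs = 9.3 kHz.
9.3 kHz ≤ fs/2 = 11.125 kHz, appears at 9.3 kHz.
35.2 kHz and 53.8 kHz both map to 9.3 kHz.

35.2 kHz, 53.8 kHz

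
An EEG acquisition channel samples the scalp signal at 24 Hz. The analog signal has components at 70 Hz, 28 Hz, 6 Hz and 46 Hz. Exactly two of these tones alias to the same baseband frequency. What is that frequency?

fs/2 = 12 Hz.
70 Hz mod fs = 22 Hz.
22 Hz > fs/2 = 12 Hz, folds to fs − 22 Hz = 2 Hz.
28 Hz mod fs = 4 Hz.
4 Hz ≤ fs/2 = 12 Hz, appears at 4 Hz.
6 Hz ≤ fs/2 = 12 Hz, passes unchanged.
46 Hz mod fs = 22 Hz.
22 Hz > fs/2 = 12 Hz, folds to fs − 22 Hz = 2 Hz.
46 Hz and 70 Hz both map to 2 Hz.

2 Hz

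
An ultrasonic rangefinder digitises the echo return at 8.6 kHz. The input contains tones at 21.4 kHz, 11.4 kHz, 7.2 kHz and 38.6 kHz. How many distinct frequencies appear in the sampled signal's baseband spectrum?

fs/2 = 4.3 kHz.
21.4 kHz mod fs = 4.2 kHz.
4.2 kHz ≤ fs/2 = 4.3 kHz, appears at 4.2 kHz.
11.4 kHz mod fs = 2.8 kHz.
2.8 kHz ≤ fs/2 = 4.3 kHz, appears at 2.8 kHz.
7.2 kHz > fs/2 = 4.3 kHz, folds to fs − 7.2 kHz = 1.4 kHz.
38.6 kHz mod fs = 4.2 kHz.
4.2 kHz ≤ fs/2 = 4.3 kHz, appears at 4.2 kHz.
Distinct values: {1.4 kHz, 2.8 kHz, 4.2 kHz} → 3.

3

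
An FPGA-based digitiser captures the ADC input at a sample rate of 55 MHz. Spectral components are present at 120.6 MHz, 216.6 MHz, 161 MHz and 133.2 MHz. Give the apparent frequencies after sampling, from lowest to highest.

fs/2 = 27.5 MHz.
120.6 MHz mod fs = 10.6 MHz.
10.6 MHz ≤ fs/2 = 27.5 MHz, appears at 10.6 MHz.
216.6 MHz mod fs = 51.6 MHz.
51.6 MHz > fs/2 = 27.5 MHz, folds to fs − 51.6 MHz = 3.4 MHz.
161 MHz mod fs = 51 MHz.
51 MHz > fs/2 = 27.5 MHz, folds to fs − 51 MHz = 4 MHz.
133.2 MHz mod fs = 23.2 MHz.
23.2 MHz ≤ fs/2 = 27.5 MHz, appears at 23.2 MHz.
Distinct values: {3.4 MHz, 4 MHz, 10.6 MHz, 23.2 MHz}.

3.4 MHz, 4 MHz, 10.6 MHz, 23.2 MHz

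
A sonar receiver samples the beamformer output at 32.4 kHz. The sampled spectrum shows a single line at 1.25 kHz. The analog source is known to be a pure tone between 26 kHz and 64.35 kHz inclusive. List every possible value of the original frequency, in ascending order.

Frequencies that alias to 1.25 kHz are k·fs ± 1.25 kHz for integer k ≥ 0.
k=0: 1.25 kHz.
k=1: 31.15 kHz, 33.65 kHz.
k=2: 63.55 kHz, 66.05 kHz.
k=3: 95.95 kHz, 98.45 kHz.
Within [26 kHz, 64.35 kHz]: 31.15 kHz, 33.65 kHz, 63.55 kHz.

31.15 kHz, 33.65 kHz, 63.55 kHz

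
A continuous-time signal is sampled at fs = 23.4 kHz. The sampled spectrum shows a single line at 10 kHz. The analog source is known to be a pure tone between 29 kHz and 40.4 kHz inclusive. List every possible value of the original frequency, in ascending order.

Frequencies that alias to 10 kHz are k·fs ± 10 kHz for integer k ≥ 0.
k=0: 10 kHz.
k=1: 13.4 kHz, 33.4 kHz.
k=2: 36.8 kHz, 56.8 kHz.
k=3: 60.2 kHz, 80.2 kHz.
Within [29 kHz, 40.4 kHz]: 33.4 kHz, 36.8 kHz.

33.4 kHz, 36.8 kHz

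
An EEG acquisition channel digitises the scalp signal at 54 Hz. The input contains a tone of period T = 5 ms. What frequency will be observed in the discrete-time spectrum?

16 Hz

T = 5 ms → f = 1/T = 200 Hz.
200 Hz mod fs = 38 Hz.
38 Hz > fs/2 = 27 Hz, folds to fs − 38 Hz = 16 Hz.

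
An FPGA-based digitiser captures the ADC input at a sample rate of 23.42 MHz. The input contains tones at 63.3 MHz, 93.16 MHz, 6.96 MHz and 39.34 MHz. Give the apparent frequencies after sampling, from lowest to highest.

0.52 MHz, 6.96 MHz, 7.5 MHz

fs/2 = 11.71 MHz.
63.3 MHz mod fs = 16.46 MHz.
16.46 MHz > fs/2 = 11.71 MHz, folds to fs − 16.46 MHz = 6.96 MHz.
93.16 MHz mod fs = 22.9 MHz.
22.9 MHz > fs/2 = 11.71 MHz, folds to fs − 22.9 MHz = 0.52 MHz.
6.96 MHz ≤ fs/2 = 11.71 MHz, passes unchanged.
39.34 MHz mod fs = 15.92 MHz.
15.92 MHz > fs/2 = 11.71 MHz, folds to fs − 15.92 MHz = 7.5 MHz.
Distinct values: {0.52 MHz, 6.96 MHz, 7.5 MHz}.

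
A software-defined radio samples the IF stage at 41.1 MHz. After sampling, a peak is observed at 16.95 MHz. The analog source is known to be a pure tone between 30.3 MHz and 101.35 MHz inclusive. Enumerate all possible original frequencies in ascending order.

58.05 MHz, 65.25 MHz, 99.15 MHz

Frequencies that alias to 16.95 MHz are k·fs ± 16.95 MHz for integer k ≥ 0.
k=0: 16.95 MHz.
k=1: 24.15 MHz, 58.05 MHz.
k=2: 65.25 MHz, 99.15 MHz.
k=3: 106.35 MHz, 140.25 MHz.
Within [30.3 MHz, 101.35 MHz]: 58.05 MHz, 65.25 MHz, 99.15 MHz.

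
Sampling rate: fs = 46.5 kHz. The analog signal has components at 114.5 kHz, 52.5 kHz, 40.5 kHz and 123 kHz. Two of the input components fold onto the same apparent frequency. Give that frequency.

fs/2 = 23.25 kHz.
114.5 kHz mod fs = 21.5 kHz.
21.5 kHz ≤ fs/2 = 23.25 kHz, appears at 21.5 kHz.
52.5 kHz mod fs = 6 kHz.
6 kHz ≤ fs/2 = 23.25 kHz, appears at 6 kHz.
40.5 kHz > fs/2 = 23.25 kHz, folds to fs − 40.5 kHz = 6 kHz.
123 kHz mod fs = 30 kHz.
30 kHz > fs/2 = 23.25 kHz, folds to fs − 30 kHz = 16.5 kHz.
40.5 kHz and 52.5 kHz both map to 6 kHz.

6 kHz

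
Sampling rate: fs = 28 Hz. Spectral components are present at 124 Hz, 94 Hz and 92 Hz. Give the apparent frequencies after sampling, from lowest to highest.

fs/2 = 14 Hz.
124 Hz mod fs = 12 Hz.
12 Hz ≤ fs/2 = 14 Hz, appears at 12 Hz.
94 Hz mod fs = 10 Hz.
10 Hz ≤ fs/2 = 14 Hz, appears at 10 Hz.
92 Hz mod fs = 8 Hz.
8 Hz ≤ fs/2 = 14 Hz, appears at 8 Hz.
Distinct values: {8 Hz, 10 Hz, 12 Hz}.

8 Hz, 10 Hz, 12 Hz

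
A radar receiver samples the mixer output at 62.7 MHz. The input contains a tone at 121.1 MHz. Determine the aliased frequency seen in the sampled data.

121.1 MHz mod fs = 58.4 MHz.
58.4 MHz > fs/2 = 31.35 MHz, folds to fs − 58.4 MHz = 4.3 MHz.

4.3 MHz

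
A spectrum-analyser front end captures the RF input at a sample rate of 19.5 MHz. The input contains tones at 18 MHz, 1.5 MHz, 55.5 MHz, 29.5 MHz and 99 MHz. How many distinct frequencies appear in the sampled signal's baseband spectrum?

3

fs/2 = 9.75 MHz.
18 MHz > fs/2 = 9.75 MHz, folds to fs − 18 MHz = 1.5 MHz.
1.5 MHz ≤ fs/2 = 9.75 MHz, passes unchanged.
55.5 MHz mod fs = 16.5 MHz.
16.5 MHz > fs/2 = 9.75 MHz, folds to fs − 16.5 MHz = 3 MHz.
29.5 MHz mod fs = 10 MHz.
10 MHz > fs/2 = 9.75 MHz, folds to fs − 10 MHz = 9.5 MHz.
99 MHz mod fs = 1.5 MHz.
1.5 MHz ≤ fs/2 = 9.75 MHz, appears at 1.5 MHz.
Distinct values: {1.5 MHz, 3 MHz, 9.5 MHz} → 3.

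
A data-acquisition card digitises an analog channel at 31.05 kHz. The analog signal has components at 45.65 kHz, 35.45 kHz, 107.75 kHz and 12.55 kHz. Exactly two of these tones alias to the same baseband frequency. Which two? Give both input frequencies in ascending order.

fs/2 = 15.525 kHz.
45.65 kHz mod fs = 14.6 kHz.
14.6 kHz ≤ fs/2 = 15.525 kHz, appears at 14.6 kHz.
35.45 kHz mod fs = 4.4 kHz.
4.4 kHz ≤ fs/2 = 15.525 kHz, appears at 4.4 kHz.
107.75 kHz mod fs = 14.6 kHz.
14.6 kHz ≤ fs/2 = 15.525 kHz, appears at 14.6 kHz.
12.55 kHz ≤ fs/2 = 15.525 kHz, passes unchanged.
45.65 kHz and 107.75 kHz both map to 14.6 kHz.

45.65 kHz, 107.75 kHz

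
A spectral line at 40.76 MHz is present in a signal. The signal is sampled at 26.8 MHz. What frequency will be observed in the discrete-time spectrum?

40.76 MHz mod fs = 13.96 MHz.
13.96 MHz > fs/2 = 13.4 MHz, folds to fs − 13.96 MHz = 12.84 MHz.

12.84 MHz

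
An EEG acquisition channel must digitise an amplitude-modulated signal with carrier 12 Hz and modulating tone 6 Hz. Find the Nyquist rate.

AM sidebands sit at fc ± fm = 6 Hz and 18 Hz.
Highest-frequency component: 18 Hz.
Nyquist rate = 2 × 18 Hz = 36 Hz.

36 Hz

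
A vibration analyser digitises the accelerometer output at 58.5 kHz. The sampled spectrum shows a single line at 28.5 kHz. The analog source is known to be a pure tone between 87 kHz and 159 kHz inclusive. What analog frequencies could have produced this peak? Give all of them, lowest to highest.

87 kHz, 88.5 kHz, 145.5 kHz, 147 kHz

Frequencies that alias to 28.5 kHz are k·fs ± 28.5 kHz for integer k ≥ 0.
k=0: 28.5 kHz.
k=1: 30 kHz, 87 kHz.
k=2: 88.5 kHz, 145.5 kHz.
k=3: 147 kHz, 204 kHz.
k=4: 205.5 kHz, 262.5 kHz.
Within [87 kHz, 159 kHz]: 87 kHz, 88.5 kHz, 145.5 kHz, 147 kHz.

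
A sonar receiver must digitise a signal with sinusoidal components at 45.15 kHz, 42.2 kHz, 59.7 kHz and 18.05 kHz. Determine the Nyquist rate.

119.4 kHz

Highest-frequency component: 59.7 kHz.
Nyquist rate = 2 × 59.7 kHz = 119.4 kHz.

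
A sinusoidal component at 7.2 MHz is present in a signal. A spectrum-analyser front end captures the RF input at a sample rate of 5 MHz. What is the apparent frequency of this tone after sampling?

2.2 MHz

7.2 MHz mod fs = 2.2 MHz.
2.2 MHz ≤ fs/2 = 2.5 MHz, appears at 2.2 MHz.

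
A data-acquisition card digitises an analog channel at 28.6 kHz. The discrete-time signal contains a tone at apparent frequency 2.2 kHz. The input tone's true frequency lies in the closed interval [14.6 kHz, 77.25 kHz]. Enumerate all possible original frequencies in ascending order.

26.4 kHz, 30.8 kHz, 55 kHz, 59.4 kHz

Frequencies that alias to 2.2 kHz are k·fs ± 2.2 kHz for integer k ≥ 0.
k=0: 2.2 kHz.
k=1: 26.4 kHz, 30.8 kHz.
k=2: 55 kHz, 59.4 kHz.
k=3: 83.6 kHz, 88 kHz.
Within [14.6 kHz, 77.25 kHz]: 26.4 kHz, 30.8 kHz, 55 kHz, 59.4 kHz.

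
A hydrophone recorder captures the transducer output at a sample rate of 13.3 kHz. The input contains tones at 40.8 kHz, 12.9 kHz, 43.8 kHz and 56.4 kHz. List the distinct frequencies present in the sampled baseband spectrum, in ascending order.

0.4 kHz, 0.9 kHz, 3.2 kHz, 3.9 kHz

fs/2 = 6.65 kHz.
40.8 kHz mod fs = 0.9 kHz.
0.9 kHz ≤ fs/2 = 6.65 kHz, appears at 0.9 kHz.
12.9 kHz > fs/2 = 6.65 kHz, folds to fs − 12.9 kHz = 0.4 kHz.
43.8 kHz mod fs = 3.9 kHz.
3.9 kHz ≤ fs/2 = 6.65 kHz, appears at 3.9 kHz.
56.4 kHz mod fs = 3.2 kHz.
3.2 kHz ≤ fs/2 = 6.65 kHz, appears at 3.2 kHz.
Distinct values: {0.4 kHz, 0.9 kHz, 3.2 kHz, 3.9 kHz}.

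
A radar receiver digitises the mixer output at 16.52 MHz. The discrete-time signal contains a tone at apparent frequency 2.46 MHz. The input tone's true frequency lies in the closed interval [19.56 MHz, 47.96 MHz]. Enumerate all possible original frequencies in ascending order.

30.58 MHz, 35.5 MHz, 47.1 MHz

Frequencies that alias to 2.46 MHz are k·fs ± 2.46 MHz for integer k ≥ 0.
k=0: 2.46 MHz.
k=1: 14.06 MHz, 18.98 MHz.
k=2: 30.58 MHz, 35.5 MHz.
k=3: 47.1 MHz, 52.02 MHz.
k=4: 63.62 MHz, 68.54 MHz.
Within [19.56 MHz, 47.96 MHz]: 30.58 MHz, 35.5 MHz, 47.1 MHz.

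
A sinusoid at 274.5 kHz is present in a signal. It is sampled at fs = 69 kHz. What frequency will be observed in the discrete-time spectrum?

1.5 kHz

274.5 kHz mod fs = 67.5 kHz.
67.5 kHz > fs/2 = 34.5 kHz, folds to fs − 67.5 kHz = 1.5 kHz.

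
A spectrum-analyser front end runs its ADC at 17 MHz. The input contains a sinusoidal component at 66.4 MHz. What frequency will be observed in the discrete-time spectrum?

1.6 MHz

66.4 MHz mod fs = 15.4 MHz.
15.4 MHz > fs/2 = 8.5 MHz, folds to fs − 15.4 MHz = 1.6 MHz.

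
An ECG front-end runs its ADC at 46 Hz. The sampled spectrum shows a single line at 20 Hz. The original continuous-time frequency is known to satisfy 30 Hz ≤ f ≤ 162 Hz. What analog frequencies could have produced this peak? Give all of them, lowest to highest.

66 Hz, 72 Hz, 112 Hz, 118 Hz, 158 Hz

Frequencies that alias to 20 Hz are k·fs ± 20 Hz for integer k ≥ 0.
k=0: 20 Hz.
k=1: 26 Hz, 66 Hz.
k=2: 72 Hz, 112 Hz.
k=3: 118 Hz, 158 Hz.
k=4: 164 Hz, 204 Hz.
Within [30 Hz, 162 Hz]: 66 Hz, 72 Hz, 112 Hz, 118 Hz, 158 Hz.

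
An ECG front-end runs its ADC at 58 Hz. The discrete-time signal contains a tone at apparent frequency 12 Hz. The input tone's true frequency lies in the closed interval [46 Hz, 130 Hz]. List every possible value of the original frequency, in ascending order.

Frequencies that alias to 12 Hz are k·fs ± 12 Hz for integer k ≥ 0.
k=0: 12 Hz.
k=1: 46 Hz, 70 Hz.
k=2: 104 Hz, 128 Hz.
k=3: 162 Hz, 186 Hz.
Within [46 Hz, 130 Hz]: 46 Hz, 70 Hz, 104 Hz, 128 Hz.

46 Hz, 70 Hz, 104 Hz, 128 Hz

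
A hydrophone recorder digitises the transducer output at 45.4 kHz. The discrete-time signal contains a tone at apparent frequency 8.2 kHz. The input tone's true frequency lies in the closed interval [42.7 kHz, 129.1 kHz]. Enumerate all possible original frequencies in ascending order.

Frequencies that alias to 8.2 kHz are k·fs ± 8.2 kHz for integer k ≥ 0.
k=0: 8.2 kHz.
k=1: 37.2 kHz, 53.6 kHz.
k=2: 82.6 kHz, 99 kHz.
k=3: 128 kHz, 144.4 kHz.
k=4: 173.4 kHz, 189.8 kHz.
Within [42.7 kHz, 129.1 kHz]: 53.6 kHz, 82.6 kHz, 99 kHz, 128 kHz.

53.6 kHz, 82.6 kHz, 99 kHz, 128 kHz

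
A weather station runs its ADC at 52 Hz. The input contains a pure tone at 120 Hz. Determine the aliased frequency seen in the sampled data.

16 Hz

120 Hz mod fs = 16 Hz.
16 Hz ≤ fs/2 = 26 Hz, appears at 16 Hz.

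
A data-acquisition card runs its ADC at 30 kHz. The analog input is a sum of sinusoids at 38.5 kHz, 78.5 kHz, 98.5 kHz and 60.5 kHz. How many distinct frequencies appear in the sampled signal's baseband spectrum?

3

fs/2 = 15 kHz.
38.5 kHz mod fs = 8.5 kHz.
8.5 kHz ≤ fs/2 = 15 kHz, appears at 8.5 kHz.
78.5 kHz mod fs = 18.5 kHz.
18.5 kHz > fs/2 = 15 kHz, folds to fs − 18.5 kHz = 11.5 kHz.
98.5 kHz mod fs = 8.5 kHz.
8.5 kHz ≤ fs/2 = 15 kHz, appears at 8.5 kHz.
60.5 kHz mod fs = 0.5 kHz.
0.5 kHz ≤ fs/2 = 15 kHz, appears at 0.5 kHz.
Distinct values: {0.5 kHz, 8.5 kHz, 11.5 kHz} → 3.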